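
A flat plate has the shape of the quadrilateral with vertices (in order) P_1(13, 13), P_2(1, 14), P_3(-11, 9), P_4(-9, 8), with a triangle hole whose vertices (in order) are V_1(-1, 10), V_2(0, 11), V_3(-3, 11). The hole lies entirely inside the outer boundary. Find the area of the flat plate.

50.5

Outer boundary:
Apply Gauss's area formula: 2A = Σ (x_i·y_{i+1} − x_{i+1}·y_i), indices taken mod 4.
Σ = (169) + (163) + (-7) + (-221) = 104
Area = |Σ|/2 = 52.
Hole:
Cross-terms: -11, 33, -19  ⇒  Σ = 3
Area = |Σ|/2 = 1.5.
Net area = 52 − 1.5 = 50.5.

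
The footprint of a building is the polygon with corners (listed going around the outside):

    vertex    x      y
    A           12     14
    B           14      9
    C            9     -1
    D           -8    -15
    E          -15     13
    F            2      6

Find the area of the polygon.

Σ = (-88) + (-95) + (-143) + (-329) + (-116) + (-44) = -815
Area = |Σ|/2 = 407.5.

407.5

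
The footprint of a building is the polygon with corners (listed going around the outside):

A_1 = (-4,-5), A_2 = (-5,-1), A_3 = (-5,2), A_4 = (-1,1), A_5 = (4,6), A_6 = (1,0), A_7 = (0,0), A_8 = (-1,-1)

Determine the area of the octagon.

Apply the shoelace formula: 2A = Σ (x_i·y_{i+1} − x_{i+1}·y_i), indices taken mod 8.
A_1→A_2: (-4)(-1) − (-5)(-5) = -21
A_2→A_3: (-5)(2) − (-5)(-1) = -15
A_3→A_4: (-5)(1) − (-1)(2) = -3
A_4→A_5: (-1)(6) − (4)(1) = -10
A_5→A_6: (4)(0) − (1)(6) = -6
A_6→A_7: (1)(0) − (0)(0) = 0
A_7→A_8: (0)(-1) − (-1)(0) = 0
A_8→A_1: (-1)(-5) − (-4)(-1) = 1
Σ = -54
Area = |Σ|/2 = 27.

27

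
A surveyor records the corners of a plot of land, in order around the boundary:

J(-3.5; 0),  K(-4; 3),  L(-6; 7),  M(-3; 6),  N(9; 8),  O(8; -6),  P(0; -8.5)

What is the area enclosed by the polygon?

Apply the surveyor's formula: 2A = Σ (x_i·y_{i+1} − x_{i+1}·y_i), indices taken mod 7.
Cross-terms: -10.5, -10, -15, -78, -118, -68, -29.75  ⇒  Σ = -329.25
Area = |Σ|/2 = 164.625.

164.625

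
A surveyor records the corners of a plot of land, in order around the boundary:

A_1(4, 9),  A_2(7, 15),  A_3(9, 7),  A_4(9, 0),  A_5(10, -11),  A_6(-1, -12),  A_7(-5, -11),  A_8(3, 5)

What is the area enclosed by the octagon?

208

Apply the shoelace formula: 2A = Σ (x_i·y_{i+1} − x_{i+1}·y_i), indices taken mod 8.
Σ = (-3) + (-86) + (-63) + (-99) + (-131) + (-49) + (8) + (7) = -416
Area = |Σ|/2 = 208.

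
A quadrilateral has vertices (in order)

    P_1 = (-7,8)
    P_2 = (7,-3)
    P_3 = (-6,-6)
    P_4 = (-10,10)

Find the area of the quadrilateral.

112.5

Apply Gauss's area formula: 2A = Σ (x_i·y_{i+1} − x_{i+1}·y_i), indices taken mod 4.
P_1→P_2: (-7)(-3) − (7)(8) = -35
P_2→P_3: (7)(-6) − (-6)(-3) = -60
P_3→P_4: (-6)(10) − (-10)(-6) = -120
P_4→P_1: (-10)(8) − (-7)(10) = -10
Σ = -225
Area = |Σ|/2 = 112.5.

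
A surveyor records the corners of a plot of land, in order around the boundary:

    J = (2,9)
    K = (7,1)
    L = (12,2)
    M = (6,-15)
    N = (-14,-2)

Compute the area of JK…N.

Apply the shoelace (surveyor's) formula: 2A = Σ (x_i·y_{i+1} − x_{i+1}·y_i), indices taken mod 5.
Σ = (-61) + (2) + (-192) + (-222) + (-122) = -595
Area = |Σ|/2 = 297.5.

297.5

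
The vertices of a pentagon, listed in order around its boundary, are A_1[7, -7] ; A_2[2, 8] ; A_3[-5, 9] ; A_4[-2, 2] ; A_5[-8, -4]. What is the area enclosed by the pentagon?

Apply the shoelace formula: 2A = Σ (x_i·y_{i+1} − x_{i+1}·y_i), indices taken mod 5.
Σ = (70) + (58) + (8) + (24) + (84) = 244
Area = |Σ|/2 = 122.

122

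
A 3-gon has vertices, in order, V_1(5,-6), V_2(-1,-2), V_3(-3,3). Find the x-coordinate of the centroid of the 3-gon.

1/3

Apply Gauss's area formula. First the cross-terms c_i = x_i·y_{i+1} − x_{i+1}·y_i:
  -16, -9, 3  ⇒  2A = -22, A = -11.
Then Σ (x_i + x_{i+1})·c_i = -22, so x̄ = -22 / (6·(-11)) = 1/3.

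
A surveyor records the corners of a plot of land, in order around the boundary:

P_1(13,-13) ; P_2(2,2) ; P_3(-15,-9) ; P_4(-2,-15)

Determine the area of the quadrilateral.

Apply the surveyor's formula: 2A = Σ (x_i·y_{i+1} − x_{i+1}·y_i), indices taken mod 4.
Cross-terms: 52, 12, 207, 221  ⇒  Σ = 492
Area = |Σ|/2 = 246.

246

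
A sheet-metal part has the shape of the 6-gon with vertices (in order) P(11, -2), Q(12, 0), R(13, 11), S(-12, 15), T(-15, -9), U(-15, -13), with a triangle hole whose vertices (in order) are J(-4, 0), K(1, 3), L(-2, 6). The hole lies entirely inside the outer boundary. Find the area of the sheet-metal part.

512.5

Outer boundary:
Apply the shoelace formula: 2A = Σ (x_i·y_{i+1} − x_{i+1}·y_i), indices taken mod 6.
Σ = (24) + (132) + (327) + (333) + (60) + (173) = 1049
Area = |Σ|/2 = 524.5.
Hole:
Apply the shoelace formula: 2A = Σ (x_i·y_{i+1} − x_{i+1}·y_i), indices taken mod 3.
Cross-terms: -12, 12, 24  ⇒  Σ = 24
Area = |Σ|/2 = 12.
Net area = 524.5 − 12 = 512.5.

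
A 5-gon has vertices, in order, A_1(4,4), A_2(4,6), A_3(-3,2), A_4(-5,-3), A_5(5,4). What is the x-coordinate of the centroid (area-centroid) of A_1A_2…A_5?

-1/6

Apply the shoelace formula. First the cross-terms c_i = x_i·y_{i+1} − x_{i+1}·y_i:
  8, 26, 19, -5, 4  ⇒  2A = 52, A = 26.
Then Σ (x_i + x_{i+1})·c_i = -26, so x̄ = -26 / (6·26) = -1/6.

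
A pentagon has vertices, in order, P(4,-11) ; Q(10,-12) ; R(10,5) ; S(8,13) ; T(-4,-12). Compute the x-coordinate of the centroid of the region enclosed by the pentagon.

Apply the shoelace formula. First the cross-terms c_i = x_i·y_{i+1} − x_{i+1}·y_i:
  62, 170, 90, -44, 92  ⇒  2A = 370, A = 185.
Then Σ (x_i + x_{i+1})·c_i = 5712, so x̄ = 5712 / (6·185) = 952/185.

952/185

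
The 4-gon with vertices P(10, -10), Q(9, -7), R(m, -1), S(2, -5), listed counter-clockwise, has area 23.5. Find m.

The doubled signed area Σ (x_i y_{i+1} − x_{i+1} y_i) is linear in m.
With m=0 it equals 43; the coefficient of m is 2 (from the two edges through R).
So 2·m + 43 = 2·23.5 = 47 ⇒ m = 2.

2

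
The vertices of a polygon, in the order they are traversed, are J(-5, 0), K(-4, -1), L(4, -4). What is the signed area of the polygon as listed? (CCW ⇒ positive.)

Apply the shoelace (surveyor's) formula: 2A = Σ (x_i·y_{i+1} − x_{i+1}·y_i), indices taken mod 3.
Cross-terms: 5, 20, -20  ⇒  Σ = 5
Signed area = Σ/2 = 2.5 (positive ⇒ counter-clockwise traversal).

2.5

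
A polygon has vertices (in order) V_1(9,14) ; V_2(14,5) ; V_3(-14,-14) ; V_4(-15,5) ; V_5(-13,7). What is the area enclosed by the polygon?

Apply Gauss's area formula: 2A = Σ (x_i·y_{i+1} − x_{i+1}·y_i), indices taken mod 5.
Σ = (-151) + (-126) + (-280) + (-40) + (-245) = -842
Area = |Σ|/2 = 421.

421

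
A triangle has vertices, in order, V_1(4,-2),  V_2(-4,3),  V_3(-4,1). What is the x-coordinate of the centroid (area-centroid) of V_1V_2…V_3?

-4/3

Apply the shoelace (surveyor's) formula. First the cross-terms c_i = x_i·y_{i+1} − x_{i+1}·y_i:
  4, 8, 4  ⇒  2A = 16, A = 8.
Then Σ (x_i + x_{i+1})·c_i = -64, so x̄ = -64 / (6·8) = -4/3.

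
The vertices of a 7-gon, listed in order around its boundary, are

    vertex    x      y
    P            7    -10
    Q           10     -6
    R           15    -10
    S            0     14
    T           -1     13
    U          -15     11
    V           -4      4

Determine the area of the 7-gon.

226

Apply the shoelace (surveyor's) formula: 2A = Σ (x_i·y_{i+1} − x_{i+1}·y_i), indices taken mod 7.
Σ = (58) + (-10) + (210) + (14) + (184) + (-16) + (12) = 452
Area = |Σ|/2 = 226.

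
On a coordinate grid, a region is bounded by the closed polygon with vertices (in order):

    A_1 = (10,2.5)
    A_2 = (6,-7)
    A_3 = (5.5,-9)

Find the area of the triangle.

Σ = (-85) + (-15.5) + (103.75) = 3.25
Area = |Σ|/2 = 1.625.

1.625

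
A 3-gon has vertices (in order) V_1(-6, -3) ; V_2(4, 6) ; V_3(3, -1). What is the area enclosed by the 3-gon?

30.5

Σ = (-24) + (-22) + (-15) = -61
Area = |Σ|/2 = 30.5.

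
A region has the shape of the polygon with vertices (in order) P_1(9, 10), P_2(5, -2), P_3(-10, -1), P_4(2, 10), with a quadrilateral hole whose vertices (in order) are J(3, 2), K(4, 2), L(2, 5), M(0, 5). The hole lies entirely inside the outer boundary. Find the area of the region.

126

Outer boundary:
Apply Gauss's area formula: 2A = Σ (x_i·y_{i+1} − x_{i+1}·y_i), indices taken mod 4.
Cross-terms: -68, -25, -98, -70  ⇒  Σ = -261
Area = |Σ|/2 = 130.5.
Hole:
Apply the shoelace formula: 2A = Σ (x_i·y_{i+1} − x_{i+1}·y_i), indices taken mod 4.
J→K: (3)(2) − (4)(2) = -2
K→L: (4)(5) − (2)(2) = 16
L→M: (2)(5) − (0)(5) = 10
M→J: (0)(2) − (3)(5) = -15
Σ = 9
Area = |Σ|/2 = 4.5.
Net area = 130.5 − 4.5 = 126.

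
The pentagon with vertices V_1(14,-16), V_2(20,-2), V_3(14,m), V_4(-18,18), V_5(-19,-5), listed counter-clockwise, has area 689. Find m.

Write out the shoelace sum; only the two edges meeting at V_3 involve m:
2·Area = [(20·m − 14·(-2)) + (14·18 − (-18)·m)] + 1098
       = 38·m + 1378 = 1378
⇒ m = 0.

0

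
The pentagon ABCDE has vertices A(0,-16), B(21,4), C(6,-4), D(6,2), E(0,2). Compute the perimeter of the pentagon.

76

|AB| = √((21)² + (20)²) = √841 = 29
|BC| = √((-15)² + (-8)²) = √289 = 17
|CD| = √((0)² + (6)²) = √36 = 6
|DE| = √((-6)² + (0)²) = √36 = 6
|EA| = √((0)² + (-18)²) = √324 = 18
Perimeter = 29 + 17 + 6 + 6 + 18 = 76.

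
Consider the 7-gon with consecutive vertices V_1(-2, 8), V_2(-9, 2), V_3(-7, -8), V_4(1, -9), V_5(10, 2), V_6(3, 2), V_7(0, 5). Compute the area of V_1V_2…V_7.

178

Σ = (68) + (86) + (71) + (92) + (14) + (15) + (10) = 356
Area = |Σ|/2 = 178.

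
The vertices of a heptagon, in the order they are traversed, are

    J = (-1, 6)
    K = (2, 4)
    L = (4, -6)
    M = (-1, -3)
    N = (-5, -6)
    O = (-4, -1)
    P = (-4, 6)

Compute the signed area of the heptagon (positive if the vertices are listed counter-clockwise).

-68

Apply the shoelace (surveyor's) formula: 2A = Σ (x_i·y_{i+1} − x_{i+1}·y_i), indices taken mod 7.
Σ = (-16) + (-28) + (-18) + (-9) + (-19) + (-28) + (-18) = -136
Signed area = Σ/2 = -68 (negative ⇒ clockwise traversal).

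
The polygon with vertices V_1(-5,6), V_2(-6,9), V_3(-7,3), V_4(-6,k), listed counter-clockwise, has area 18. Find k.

-9

Write out the shoelace sum; only the two edges meeting at V_4 involve k:
2·Area = [((-7)·k − (-6)·3) + ((-6)·6 − (-5)·k)] + 36
       = -2·k + 18 = 36
⇒ k = -9.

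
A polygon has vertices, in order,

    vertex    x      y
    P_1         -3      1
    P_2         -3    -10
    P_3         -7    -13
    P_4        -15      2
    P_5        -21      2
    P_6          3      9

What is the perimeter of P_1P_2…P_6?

|P_1P_2| = √((0)² + (-11)²) = √121 = 11
|P_2P_3| = √((-4)² + (-3)²) = √25 = 5
|P_3P_4| = √((-8)² + (15)²) = √289 = 17
|P_4P_5| = √((-6)² + (0)²) = √36 = 6
|P_5P_6| = √((24)² + (7)²) = √625 = 25
|P_6P_1| = √((-6)² + (-8)²) = √100 = 10
Perimeter = 11 + 5 + 17 + 6 + 25 + 10 = 74.

74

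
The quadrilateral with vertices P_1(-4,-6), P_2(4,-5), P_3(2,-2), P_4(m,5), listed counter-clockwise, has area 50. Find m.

-6

The doubled signed area Σ (x_i y_{i+1} − x_{i+1} y_i) is linear in m.
With m=0 it equals 76; the coefficient of m is -4 (from the two edges through P_4).
So -4·m + 76 = 2·50 = 100 ⇒ m = -6.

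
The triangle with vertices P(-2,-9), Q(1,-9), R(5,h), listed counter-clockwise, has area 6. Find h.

Write out the shoelace sum; only the two edges meeting at R involve h:
2·Area = [(1·h − 5·(-9)) + (5·(-9) − (-2)·h)] + 27
       = 3·h + 27 = 12
⇒ h = -5.

-5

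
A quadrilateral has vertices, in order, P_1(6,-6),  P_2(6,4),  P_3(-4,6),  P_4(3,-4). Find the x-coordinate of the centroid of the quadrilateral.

Apply the surveyor's formula. First the cross-terms c_i = x_i·y_{i+1} − x_{i+1}·y_i:
  60, 52, -2, 6  ⇒  2A = 116, A = 58.
Then Σ (x_i + x_{i+1})·c_i = 880, so x̄ = 880 / (6·58) = 220/87.

220/87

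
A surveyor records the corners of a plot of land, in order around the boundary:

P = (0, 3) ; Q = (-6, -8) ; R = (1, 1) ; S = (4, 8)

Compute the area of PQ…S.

18

Apply the shoelace (surveyor's) formula: 2A = Σ (x_i·y_{i+1} − x_{i+1}·y_i), indices taken mod 4.
P→Q: (0)(-8) − (-6)(3) = 18
Q→R: (-6)(1) − (1)(-8) = 2
R→S: (1)(8) − (4)(1) = 4
S→P: (4)(3) − (0)(8) = 12
Σ = 36
Area = |Σ|/2 = 18.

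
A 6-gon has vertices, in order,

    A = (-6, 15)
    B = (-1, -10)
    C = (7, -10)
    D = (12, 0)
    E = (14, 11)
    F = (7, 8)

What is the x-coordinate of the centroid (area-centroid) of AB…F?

Apply Gauss's area formula. First the cross-terms c_i = x_i·y_{i+1} − x_{i+1}·y_i:
  75, 80, 120, 132, 35, 153  ⇒  2A = 595, A = 297.5.
Then Σ (x_i + x_{i+1})·c_i = 6555, so x̄ = 6555 / (6·297.5) = 437/119.

437/119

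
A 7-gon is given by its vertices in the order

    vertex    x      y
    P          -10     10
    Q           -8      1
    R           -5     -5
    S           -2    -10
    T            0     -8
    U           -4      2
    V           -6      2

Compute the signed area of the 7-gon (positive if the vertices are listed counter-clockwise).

51.5

Apply Gauss's area formula: 2A = Σ (x_i·y_{i+1} − x_{i+1}·y_i), indices taken mod 7.
Σ = (70) + (45) + (40) + (16) + (-32) + (4) + (-40) = 103
Signed area = Σ/2 = 51.5 (positive ⇒ counter-clockwise traversal).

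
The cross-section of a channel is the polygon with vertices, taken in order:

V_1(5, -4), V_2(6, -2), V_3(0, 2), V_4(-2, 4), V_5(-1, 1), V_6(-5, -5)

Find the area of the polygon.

43.5

Apply the surveyor's formula: 2A = Σ (x_i·y_{i+1} − x_{i+1}·y_i), indices taken mod 6.
Σ = (14) + (12) + (4) + (2) + (10) + (45) = 87
Area = |Σ|/2 = 43.5.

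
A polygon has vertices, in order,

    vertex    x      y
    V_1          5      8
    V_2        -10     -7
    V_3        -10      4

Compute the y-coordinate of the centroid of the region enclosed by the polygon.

5/3

Apply the shoelace formula. First the cross-terms c_i = x_i·y_{i+1} − x_{i+1}·y_i:
  45, -110, -100  ⇒  2A = -165, A = -82.5.
Then Σ (y_i + y_{i+1})·c_i = -825, so ȳ = -825 / (6·(-82.5)) = 5/3.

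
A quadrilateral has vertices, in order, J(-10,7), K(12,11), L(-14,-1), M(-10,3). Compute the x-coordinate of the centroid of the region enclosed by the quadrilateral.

Apply the shoelace (surveyor's) formula. First the cross-terms c_i = x_i·y_{i+1} − x_{i+1}·y_i:
  -194, 142, -52, -40  ⇒  2A = -144, A = -72.
Then Σ (x_i + x_{i+1})·c_i = 1376, so x̄ = 1376 / (6·(-72)) = -86/27.

-86/27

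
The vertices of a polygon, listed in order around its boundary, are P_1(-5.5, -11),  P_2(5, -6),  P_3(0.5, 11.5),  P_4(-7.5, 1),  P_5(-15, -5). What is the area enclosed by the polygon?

Σ = (88) + (60.5) + (86.75) + (52.5) + (137.5) = 425.25
Area = |Σ|/2 = 212.625.

212.625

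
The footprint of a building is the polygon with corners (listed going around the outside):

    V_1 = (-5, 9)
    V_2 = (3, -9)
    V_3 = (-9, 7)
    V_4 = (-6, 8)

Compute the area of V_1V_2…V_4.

43

Apply the shoelace (surveyor's) formula: 2A = Σ (x_i·y_{i+1} − x_{i+1}·y_i), indices taken mod 4.
Σ = (18) + (-60) + (-30) + (-14) = -86
Area = |Σ|/2 = 43.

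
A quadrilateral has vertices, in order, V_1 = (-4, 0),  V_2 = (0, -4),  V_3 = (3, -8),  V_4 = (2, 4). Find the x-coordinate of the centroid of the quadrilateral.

Apply the shoelace (surveyor's) formula. First the cross-terms c_i = x_i·y_{i+1} − x_{i+1}·y_i:
  16, 12, 28, 16  ⇒  2A = 72, A = 36.
Then Σ (x_i + x_{i+1})·c_i = 80, so x̄ = 80 / (6·36) = 10/27.

10/27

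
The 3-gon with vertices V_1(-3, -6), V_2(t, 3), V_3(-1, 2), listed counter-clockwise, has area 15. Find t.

Write out the shoelace sum; only the two edges meeting at V_2 involve t:
2·Area = [((-3)·3 − t·(-6)) + (t·2 − (-1)·3)] + 12
       = 8·t + 6 = 30
⇒ t = 3.

3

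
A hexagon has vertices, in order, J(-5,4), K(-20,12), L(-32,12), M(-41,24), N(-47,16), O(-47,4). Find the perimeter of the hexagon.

|JK| = √((-15)² + (8)²) = √289 = 17
|KL| = √((-12)² + (0)²) = √144 = 12
|LM| = √((-9)² + (12)²) = √225 = 15
|MN| = √((-6)² + (-8)²) = √100 = 10
|NO| = √((0)² + (-12)²) = √144 = 12
|OJ| = √((42)² + (0)²) = √1764 = 42
Perimeter = 17 + 12 + 15 + 10 + 12 + 42 = 108.

108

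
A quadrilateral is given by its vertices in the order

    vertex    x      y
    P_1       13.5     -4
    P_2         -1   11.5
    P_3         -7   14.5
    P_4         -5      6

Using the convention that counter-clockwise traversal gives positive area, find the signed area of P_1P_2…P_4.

93.375

Apply the shoelace (surveyor's) formula: 2A = Σ (x_i·y_{i+1} − x_{i+1}·y_i), indices taken mod 4.
Σ = (151.25) + (66) + (30.5) + (-61) = 186.75
Signed area = Σ/2 = 93.375 (positive ⇒ counter-clockwise traversal).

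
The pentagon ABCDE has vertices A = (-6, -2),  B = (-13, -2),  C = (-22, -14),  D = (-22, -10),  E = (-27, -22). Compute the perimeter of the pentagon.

68

|AB| = √((-7)² + (0)²) = √49 = 7
|BC| = √((-9)² + (-12)²) = √225 = 15
|CD| = √((0)² + (4)²) = √16 = 4
|DE| = √((-5)² + (-12)²) = √169 = 13
|EA| = √((21)² + (20)²) = √841 = 29
Perimeter = 7 + 15 + 4 + 13 + 29 = 68.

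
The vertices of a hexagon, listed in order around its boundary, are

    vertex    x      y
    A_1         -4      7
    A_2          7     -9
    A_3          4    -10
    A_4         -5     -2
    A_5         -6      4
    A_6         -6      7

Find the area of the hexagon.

Apply the surveyor's formula: 2A = Σ (x_i·y_{i+1} − x_{i+1}·y_i), indices taken mod 6.
Cross-terms: -13, -34, -58, -32, -18, -14  ⇒  Σ = -169
Area = |Σ|/2 = 84.5.

84.5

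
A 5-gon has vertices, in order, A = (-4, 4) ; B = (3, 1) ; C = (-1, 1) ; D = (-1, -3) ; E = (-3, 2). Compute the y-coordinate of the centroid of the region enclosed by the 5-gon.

Apply the shoelace formula. First the cross-terms c_i = x_i·y_{i+1} − x_{i+1}·y_i:
  -16, 4, 4, -11, -4  ⇒  2A = -23, A = -11.5.
Then Σ (y_i + y_{i+1})·c_i = -93, so ȳ = -93 / (6·(-11.5)) = 31/23.

31/23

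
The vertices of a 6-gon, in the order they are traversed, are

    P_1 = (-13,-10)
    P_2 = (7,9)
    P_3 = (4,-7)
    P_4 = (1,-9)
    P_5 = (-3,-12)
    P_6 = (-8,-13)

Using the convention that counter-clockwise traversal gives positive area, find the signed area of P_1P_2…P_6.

Apply the shoelace formula: 2A = Σ (x_i·y_{i+1} − x_{i+1}·y_i), indices taken mod 6.
P_1→P_2: (-13)(9) − (7)(-10) = -47
P_2→P_3: (7)(-7) − (4)(9) = -85
P_3→P_4: (4)(-9) − (1)(-7) = -29
P_4→P_5: (1)(-12) − (-3)(-9) = -39
P_5→P_6: (-3)(-13) − (-8)(-12) = -57
P_6→P_1: (-8)(-10) − (-13)(-13) = -89
Σ = -346
Signed area = Σ/2 = -173 (negative ⇒ clockwise traversal).

-173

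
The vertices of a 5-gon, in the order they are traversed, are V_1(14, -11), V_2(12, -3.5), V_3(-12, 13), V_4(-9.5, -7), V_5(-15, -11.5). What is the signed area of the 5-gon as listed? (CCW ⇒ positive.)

367.375

Σ = (83) + (114) + (207.5) + (4.25) + (326) = 734.75
Signed area = Σ/2 = 367.375 (positive ⇒ counter-clockwise traversal).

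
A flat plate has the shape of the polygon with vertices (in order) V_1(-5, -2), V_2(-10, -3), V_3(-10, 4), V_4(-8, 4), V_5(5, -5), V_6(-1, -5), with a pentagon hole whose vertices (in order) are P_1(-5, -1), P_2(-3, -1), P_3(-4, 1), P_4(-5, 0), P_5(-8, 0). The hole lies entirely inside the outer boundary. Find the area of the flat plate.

54

Outer boundary:
Apply the surveyor's formula: 2A = Σ (x_i·y_{i+1} − x_{i+1}·y_i), indices taken mod 6.
V_1→V_2: (-5)(-3) − (-10)(-2) = -5
V_2→V_3: (-10)(4) − (-10)(-3) = -70
V_3→V_4: (-10)(4) − (-8)(4) = -8
V_4→V_5: (-8)(-5) − (5)(4) = 20
V_5→V_6: (5)(-5) − (-1)(-5) = -30
V_6→V_1: (-1)(-2) − (-5)(-5) = -23
Σ = -116
Area = |Σ|/2 = 58.
Hole:
Apply the shoelace (surveyor's) formula: 2A = Σ (x_i·y_{i+1} − x_{i+1}·y_i), indices taken mod 5.
Σ = (2) + (-7) + (5) + (0) + (8) = 8
Area = |Σ|/2 = 4.
Net area = 58 − 4 = 54.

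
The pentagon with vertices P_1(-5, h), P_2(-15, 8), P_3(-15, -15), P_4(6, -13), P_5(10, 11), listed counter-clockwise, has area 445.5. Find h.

Write out the shoelace sum; only the two edges meeting at P_1 involve h:
2·Area = [(10·h − (-5)·11) + ((-5)·8 − (-15)·h)] + 826
       = 25·h + 841 = 891
⇒ h = 2.

2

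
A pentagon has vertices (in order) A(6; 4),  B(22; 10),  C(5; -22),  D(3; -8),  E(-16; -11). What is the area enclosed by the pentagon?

347.5

Σ = (-28) + (-534) + (26) + (-161) + (2) = -695
Area = |Σ|/2 = 347.5.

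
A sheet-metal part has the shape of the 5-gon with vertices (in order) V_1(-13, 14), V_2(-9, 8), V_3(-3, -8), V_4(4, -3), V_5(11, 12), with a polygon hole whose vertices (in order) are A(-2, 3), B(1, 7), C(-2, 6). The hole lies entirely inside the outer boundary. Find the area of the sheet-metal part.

270.5

Outer boundary:
V_1→V_2: (-13)(8) − (-9)(14) = 22
V_2→V_3: (-9)(-8) − (-3)(8) = 96
V_3→V_4: (-3)(-3) − (4)(-8) = 41
V_4→V_5: (4)(12) − (11)(-3) = 81
V_5→V_1: (11)(14) − (-13)(12) = 310
Σ = 550
Area = |Σ|/2 = 275.
Hole:
Apply Gauss's area formula: 2A = Σ (x_i·y_{i+1} − x_{i+1}·y_i), indices taken mod 3.
Σ = (-17) + (20) + (6) = 9
Area = |Σ|/2 = 4.5.
Net area = 275 − 4.5 = 270.5.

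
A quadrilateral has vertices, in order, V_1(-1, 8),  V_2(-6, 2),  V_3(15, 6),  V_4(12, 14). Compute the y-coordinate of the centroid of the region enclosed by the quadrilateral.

Apply the surveyor's formula. First the cross-terms c_i = x_i·y_{i+1} − x_{i+1}·y_i:
  46, -66, 138, 110  ⇒  2A = 228, A = 114.
Then Σ (y_i + y_{i+1})·c_i = 5112, so ȳ = 5112 / (6·114) = 142/19.

142/19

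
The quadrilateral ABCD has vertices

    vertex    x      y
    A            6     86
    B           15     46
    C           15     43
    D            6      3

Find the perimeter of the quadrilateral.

|AB| = √((9)² + (-40)²) = √1681 = 41
|BC| = √((0)² + (-3)²) = √9 = 3
|CD| = √((-9)² + (-40)²) = √1681 = 41
|DA| = √((0)² + (83)²) = √6889 = 83
Perimeter = 41 + 3 + 41 + 83 = 168.

168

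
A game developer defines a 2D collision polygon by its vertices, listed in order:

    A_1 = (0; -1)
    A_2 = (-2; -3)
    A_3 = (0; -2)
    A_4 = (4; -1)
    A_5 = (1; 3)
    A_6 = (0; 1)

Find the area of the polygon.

Σ = (-2) + (4) + (8) + (13) + (1) + (0) = 24
Area = |Σ|/2 = 12.

12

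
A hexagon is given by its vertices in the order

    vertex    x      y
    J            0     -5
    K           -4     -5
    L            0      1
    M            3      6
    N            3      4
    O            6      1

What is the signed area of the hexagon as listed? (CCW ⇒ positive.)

-42

Apply the shoelace (surveyor's) formula: 2A = Σ (x_i·y_{i+1} − x_{i+1}·y_i), indices taken mod 6.
Σ = (-20) + (-4) + (-3) + (-6) + (-21) + (-30) = -84
Signed area = Σ/2 = -42 (negative ⇒ clockwise traversal).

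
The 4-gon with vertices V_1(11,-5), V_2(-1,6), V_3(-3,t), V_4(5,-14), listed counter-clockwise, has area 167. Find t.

Write out the shoelace sum; only the two edges meeting at V_3 involve t:
2·Area = [((-1)·t − (-3)·6) + ((-3)·(-14) − 5·t)] + 190
       = -6·t + 250 = 334
⇒ t = -14.

-14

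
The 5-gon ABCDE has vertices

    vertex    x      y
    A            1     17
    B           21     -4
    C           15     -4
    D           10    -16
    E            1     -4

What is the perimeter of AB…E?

84

|AB| = √((20)² + (-21)²) = √841 = 29
|BC| = √((-6)² + (0)²) = √36 = 6
|CD| = √((-5)² + (-12)²) = √169 = 13
|DE| = √((-9)² + (12)²) = √225 = 15
|EA| = √((0)² + (21)²) = √441 = 21
Perimeter = 29 + 6 + 13 + 15 + 21 = 84.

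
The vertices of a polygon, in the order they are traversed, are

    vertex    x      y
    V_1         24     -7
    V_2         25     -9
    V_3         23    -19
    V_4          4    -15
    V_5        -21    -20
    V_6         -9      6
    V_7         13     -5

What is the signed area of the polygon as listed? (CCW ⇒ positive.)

Cross-terms: -41, -268, -269, -395, -306, -33, 29  ⇒  Σ = -1283
Signed area = Σ/2 = -641.5 (negative ⇒ clockwise traversal).

-641.5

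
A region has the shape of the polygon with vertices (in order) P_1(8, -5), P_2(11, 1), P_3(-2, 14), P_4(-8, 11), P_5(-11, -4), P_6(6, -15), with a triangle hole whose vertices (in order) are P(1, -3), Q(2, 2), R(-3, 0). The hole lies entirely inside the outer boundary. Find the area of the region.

359

Outer boundary:
Σ = (63) + (156) + (90) + (153) + (189) + (90) = 741
Area = |Σ|/2 = 370.5.
Hole:
Apply Gauss's area formula: 2A = Σ (x_i·y_{i+1} − x_{i+1}·y_i), indices taken mod 3.
P→Q: (1)(2) − (2)(-3) = 8
Q→R: (2)(0) − (-3)(2) = 6
R→P: (-3)(-3) − (1)(0) = 9
Σ = 23
Area = |Σ|/2 = 11.5.
Net area = 370.5 − 11.5 = 359.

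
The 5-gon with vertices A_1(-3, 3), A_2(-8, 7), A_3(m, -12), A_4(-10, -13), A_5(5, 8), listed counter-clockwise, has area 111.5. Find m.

Write out the shoelace sum; only the two edges meeting at A_3 involve m:
2·Area = [((-8)·(-12) − m·7) + (m·(-13) − (-10)·(-12))] + 27
       = -20·m + 3 = 223
⇒ m = -11.

-11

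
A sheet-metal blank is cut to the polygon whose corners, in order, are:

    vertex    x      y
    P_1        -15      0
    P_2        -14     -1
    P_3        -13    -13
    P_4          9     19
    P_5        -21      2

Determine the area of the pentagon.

Apply the shoelace formula: 2A = Σ (x_i·y_{i+1} − x_{i+1}·y_i), indices taken mod 5.
P_1→P_2: (-15)(-1) − (-14)(0) = 15
P_2→P_3: (-14)(-13) − (-13)(-1) = 169
P_3→P_4: (-13)(19) − (9)(-13) = -130
P_4→P_5: (9)(2) − (-21)(19) = 417
P_5→P_1: (-21)(0) − (-15)(2) = 30
Σ = 501
Area = |Σ|/2 = 250.5.

250.5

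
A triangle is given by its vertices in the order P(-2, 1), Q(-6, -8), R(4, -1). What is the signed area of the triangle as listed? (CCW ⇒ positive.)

31

Σ = (22) + (38) + (2) = 62
Signed area = Σ/2 = 31 (positive ⇒ counter-clockwise traversal).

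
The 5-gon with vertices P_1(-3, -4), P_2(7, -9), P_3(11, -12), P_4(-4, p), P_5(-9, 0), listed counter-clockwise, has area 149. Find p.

The doubled signed area Σ (x_i y_{i+1} − x_{i+1} y_i) is linear in p.
With p=0 it equals 58; the coefficient of p is 20 (from the two edges through P_4).
So 20·p + 58 = 2·149 = 298 ⇒ p = 12.

12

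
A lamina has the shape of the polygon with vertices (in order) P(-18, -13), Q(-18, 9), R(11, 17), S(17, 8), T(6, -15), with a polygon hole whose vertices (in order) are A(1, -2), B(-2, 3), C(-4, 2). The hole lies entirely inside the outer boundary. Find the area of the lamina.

820

Outer boundary:
Σ = (-396) + (-405) + (-201) + (-303) + (-348) = -1653
Area = |Σ|/2 = 826.5.
Hole:
Apply the surveyor's formula: 2A = Σ (x_i·y_{i+1} − x_{i+1}·y_i), indices taken mod 3.
Σ = (-1) + (8) + (6) = 13
Area = |Σ|/2 = 6.5.
Net area = 826.5 − 6.5 = 820.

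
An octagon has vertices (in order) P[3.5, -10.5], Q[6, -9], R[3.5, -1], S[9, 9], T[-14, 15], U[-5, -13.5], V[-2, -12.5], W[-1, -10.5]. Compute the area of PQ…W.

356.875

Apply the surveyor's formula: 2A = Σ (x_i·y_{i+1} − x_{i+1}·y_i), indices taken mod 8.
Σ = (31.5) + (25.5) + (40.5) + (261) + (264) + (35.5) + (8.5) + (47.25) = 713.75
Area = |Σ|/2 = 356.875.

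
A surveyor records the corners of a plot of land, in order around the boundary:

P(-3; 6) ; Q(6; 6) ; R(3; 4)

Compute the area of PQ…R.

9

Cross-terms: -54, 6, 30  ⇒  Σ = -18
Area = |Σ|/2 = 9.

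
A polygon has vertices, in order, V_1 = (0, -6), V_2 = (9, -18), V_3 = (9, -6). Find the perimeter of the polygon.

36

|V_1V_2| = √((9)² + (-12)²) = √225 = 15
|V_2V_3| = √((0)² + (12)²) = √144 = 12
|V_3V_1| = √((-9)² + (0)²) = √81 = 9
Perimeter = 15 + 12 + 9 = 36.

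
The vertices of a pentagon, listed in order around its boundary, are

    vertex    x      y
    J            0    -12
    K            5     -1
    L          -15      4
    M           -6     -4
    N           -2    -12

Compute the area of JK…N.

Apply the surveyor's formula: 2A = Σ (x_i·y_{i+1} − x_{i+1}·y_i), indices taken mod 5.
Cross-terms: 60, 5, 84, 64, 24  ⇒  Σ = 237
Area = |Σ|/2 = 118.5.

118.5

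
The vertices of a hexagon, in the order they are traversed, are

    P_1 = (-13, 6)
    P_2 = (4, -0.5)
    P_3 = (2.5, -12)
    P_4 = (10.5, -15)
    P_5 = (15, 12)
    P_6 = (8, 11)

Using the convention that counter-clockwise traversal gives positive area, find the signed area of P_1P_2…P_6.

Apply the shoelace formula: 2A = Σ (x_i·y_{i+1} − x_{i+1}·y_i), indices taken mod 6.
Cross-terms: -17.5, -46.75, 88.5, 351, 69, 191  ⇒  Σ = 635.25
Signed area = Σ/2 = 317.625 (positive ⇒ counter-clockwise traversal).

317.625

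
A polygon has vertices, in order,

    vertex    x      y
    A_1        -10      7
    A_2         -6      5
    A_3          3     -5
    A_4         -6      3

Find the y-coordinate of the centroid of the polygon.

Apply the surveyor's formula. First the cross-terms c_i = x_i·y_{i+1} − x_{i+1}·y_i:
  -8, 15, -21, -12  ⇒  2A = -26, A = -13.
Then Σ (y_i + y_{i+1})·c_i = -174, so ȳ = -174 / (6·(-13)) = 29/13.

29/13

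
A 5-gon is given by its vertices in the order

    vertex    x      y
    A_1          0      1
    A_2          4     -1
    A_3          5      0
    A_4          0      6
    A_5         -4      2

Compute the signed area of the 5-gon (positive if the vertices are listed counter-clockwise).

Apply Gauss's area formula: 2A = Σ (x_i·y_{i+1} − x_{i+1}·y_i), indices taken mod 5.
Cross-terms: -4, 5, 30, 24, -4  ⇒  Σ = 51
Signed area = Σ/2 = 25.5 (positive ⇒ counter-clockwise traversal).

25.5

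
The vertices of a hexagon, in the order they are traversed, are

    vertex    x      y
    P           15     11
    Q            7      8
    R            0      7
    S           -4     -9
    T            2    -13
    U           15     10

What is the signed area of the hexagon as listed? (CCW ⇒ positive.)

Σ = (43) + (49) + (28) + (70) + (215) + (15) = 420
Signed area = Σ/2 = 210 (positive ⇒ counter-clockwise traversal).

210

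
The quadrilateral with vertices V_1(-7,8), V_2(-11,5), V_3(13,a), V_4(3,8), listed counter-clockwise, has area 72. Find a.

2

Write out the shoelace sum; only the two edges meeting at V_3 involve a:
2·Area = [((-11)·a − 13·5) + (13·8 − 3·a)] + 133
       = -14·a + 172 = 144
⇒ a = 2.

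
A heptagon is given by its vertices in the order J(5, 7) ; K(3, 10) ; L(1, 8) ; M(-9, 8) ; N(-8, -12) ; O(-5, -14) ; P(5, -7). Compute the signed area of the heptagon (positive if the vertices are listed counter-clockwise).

Cross-terms: 29, 14, 80, 172, 52, 105, 70  ⇒  Σ = 522
Signed area = Σ/2 = 261 (positive ⇒ counter-clockwise traversal).

261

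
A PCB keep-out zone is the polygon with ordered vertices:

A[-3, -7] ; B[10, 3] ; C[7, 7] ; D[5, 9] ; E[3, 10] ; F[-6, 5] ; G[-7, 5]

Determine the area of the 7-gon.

Σ = (61) + (49) + (28) + (23) + (75) + (5) + (64) = 305
Area = |Σ|/2 = 152.5.

152.5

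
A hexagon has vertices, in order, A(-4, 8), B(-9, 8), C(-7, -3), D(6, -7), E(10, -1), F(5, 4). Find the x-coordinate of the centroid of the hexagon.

Apply the shoelace (surveyor's) formula. First the cross-terms c_i = x_i·y_{i+1} − x_{i+1}·y_i:
  40, 83, 67, 64, 45, 56  ⇒  2A = 355, A = 177.5.
Then Σ (x_i + x_{i+1})·c_i = -160, so x̄ = -160 / (6·177.5) = -32/213.

-32/213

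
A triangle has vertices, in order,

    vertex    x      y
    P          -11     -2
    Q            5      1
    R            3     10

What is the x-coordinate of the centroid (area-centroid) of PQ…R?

-1

Apply the surveyor's formula. First the cross-terms c_i = x_i·y_{i+1} − x_{i+1}·y_i:
  -1, 47, 104  ⇒  2A = 150, A = 75.
Then Σ (x_i + x_{i+1})·c_i = -450, so x̄ = -450 / (6·75) = -1.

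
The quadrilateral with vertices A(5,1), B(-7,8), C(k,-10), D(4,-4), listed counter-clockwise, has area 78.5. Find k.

2

Write out the shoelace sum; only the two edges meeting at C involve k:
2·Area = [((-7)·(-10) − k·8) + (k·(-4) − 4·(-10))] + 71
       = -12·k + 181 = 157
⇒ k = 2.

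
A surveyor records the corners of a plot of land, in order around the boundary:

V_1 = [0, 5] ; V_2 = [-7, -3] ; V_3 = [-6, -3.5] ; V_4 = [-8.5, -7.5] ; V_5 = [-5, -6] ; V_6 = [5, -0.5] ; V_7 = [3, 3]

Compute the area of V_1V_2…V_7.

Apply the shoelace (surveyor's) formula: 2A = Σ (x_i·y_{i+1} − x_{i+1}·y_i), indices taken mod 7.
Σ = (35) + (6.5) + (15.25) + (13.5) + (32.5) + (16.5) + (15) = 134.25
Area = |Σ|/2 = 67.125.

67.125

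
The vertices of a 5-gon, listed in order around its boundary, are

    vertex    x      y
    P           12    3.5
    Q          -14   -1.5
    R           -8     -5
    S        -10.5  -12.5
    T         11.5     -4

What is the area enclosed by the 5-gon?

205.25

Apply the surveyor's formula: 2A = Σ (x_i·y_{i+1} − x_{i+1}·y_i), indices taken mod 5.
Σ = (31) + (58) + (47.5) + (185.75) + (88.25) = 410.5
Area = |Σ|/2 = 205.25.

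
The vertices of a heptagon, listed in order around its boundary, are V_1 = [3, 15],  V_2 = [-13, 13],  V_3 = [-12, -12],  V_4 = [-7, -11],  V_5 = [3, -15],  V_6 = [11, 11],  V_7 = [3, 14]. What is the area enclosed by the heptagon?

527

Apply the shoelace (surveyor's) formula: 2A = Σ (x_i·y_{i+1} − x_{i+1}·y_i), indices taken mod 7.
Cross-terms: 234, 312, 48, 138, 198, 121, 3  ⇒  Σ = 1054
Area = |Σ|/2 = 527.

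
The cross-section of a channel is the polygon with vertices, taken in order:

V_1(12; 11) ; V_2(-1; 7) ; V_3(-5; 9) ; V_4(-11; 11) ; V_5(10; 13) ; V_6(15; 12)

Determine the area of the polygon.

71

Apply the shoelace (surveyor's) formula: 2A = Σ (x_i·y_{i+1} − x_{i+1}·y_i), indices taken mod 6.
Σ = (95) + (26) + (44) + (-253) + (-75) + (21) = -142
Area = |Σ|/2 = 71.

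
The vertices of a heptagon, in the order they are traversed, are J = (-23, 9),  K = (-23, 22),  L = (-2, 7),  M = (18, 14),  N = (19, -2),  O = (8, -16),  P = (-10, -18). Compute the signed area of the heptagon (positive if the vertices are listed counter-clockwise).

Apply the shoelace formula: 2A = Σ (x_i·y_{i+1} − x_{i+1}·y_i), indices taken mod 7.
Σ = (-299) + (-117) + (-154) + (-302) + (-288) + (-304) + (-504) = -1968
Signed area = Σ/2 = -984 (negative ⇒ clockwise traversal).

-984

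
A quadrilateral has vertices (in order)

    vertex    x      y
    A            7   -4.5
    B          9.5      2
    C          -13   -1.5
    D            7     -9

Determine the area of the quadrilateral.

Apply the shoelace (surveyor's) formula: 2A = Σ (x_i·y_{i+1} − x_{i+1}·y_i), indices taken mod 4.
A→B: (7)(2) − (9.5)(-4.5) = 56.75
B→C: (9.5)(-1.5) − (-13)(2) = 11.75
C→D: (-13)(-9) − (7)(-1.5) = 127.5
D→A: (7)(-4.5) − (7)(-9) = 31.5
Σ = 227.5
Area = |Σ|/2 = 113.75.

113.75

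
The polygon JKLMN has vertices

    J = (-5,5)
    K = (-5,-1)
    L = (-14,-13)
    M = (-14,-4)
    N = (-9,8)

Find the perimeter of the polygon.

48

|JK| = √((0)² + (-6)²) = √36 = 6
|KL| = √((-9)² + (-12)²) = √225 = 15
|LM| = √((0)² + (9)²) = √81 = 9
|MN| = √((5)² + (12)²) = √169 = 13
|NJ| = √((4)² + (-3)²) = √25 = 5
Perimeter = 6 + 15 + 9 + 13 + 5 = 48.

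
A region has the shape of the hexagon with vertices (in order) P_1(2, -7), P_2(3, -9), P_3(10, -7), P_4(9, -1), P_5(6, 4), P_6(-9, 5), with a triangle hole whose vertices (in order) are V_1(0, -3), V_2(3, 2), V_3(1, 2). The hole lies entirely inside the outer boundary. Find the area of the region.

138

Outer boundary:
Σ = (3) + (69) + (53) + (42) + (66) + (53) = 286
Area = |Σ|/2 = 143.
Hole:
Apply Gauss's area formula: 2A = Σ (x_i·y_{i+1} − x_{i+1}·y_i), indices taken mod 3.
Σ = (9) + (4) + (-3) = 10
Area = |Σ|/2 = 5.
Net area = 143 − 5 = 138.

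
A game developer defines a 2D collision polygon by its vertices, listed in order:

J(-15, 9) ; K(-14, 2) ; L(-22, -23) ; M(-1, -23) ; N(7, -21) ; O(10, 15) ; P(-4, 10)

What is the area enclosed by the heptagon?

858

Apply the surveyor's formula: 2A = Σ (x_i·y_{i+1} − x_{i+1}·y_i), indices taken mod 7.
Cross-terms: 96, 366, 483, 182, 315, 160, 114  ⇒  Σ = 1716
Area = |Σ|/2 = 858.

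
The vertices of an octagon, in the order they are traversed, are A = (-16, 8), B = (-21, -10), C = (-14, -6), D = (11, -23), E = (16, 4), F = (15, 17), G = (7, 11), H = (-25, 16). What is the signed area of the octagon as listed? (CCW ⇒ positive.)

907.5

Apply the shoelace formula: 2A = Σ (x_i·y_{i+1} − x_{i+1}·y_i), indices taken mod 8.
A→B: (-16)(-10) − (-21)(8) = 328
B→C: (-21)(-6) − (-14)(-10) = -14
C→D: (-14)(-23) − (11)(-6) = 388
D→E: (11)(4) − (16)(-23) = 412
E→F: (16)(17) − (15)(4) = 212
F→G: (15)(11) − (7)(17) = 46
G→H: (7)(16) − (-25)(11) = 387
H→A: (-25)(8) − (-16)(16) = 56
Σ = 1815
Signed area = Σ/2 = 907.5 (positive ⇒ counter-clockwise traversal).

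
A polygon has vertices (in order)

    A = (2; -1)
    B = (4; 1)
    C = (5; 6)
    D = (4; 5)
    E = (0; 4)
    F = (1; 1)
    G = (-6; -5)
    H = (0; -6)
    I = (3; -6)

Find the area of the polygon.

Cross-terms: 6, 19, 1, 16, -4, 1, 36, 18, 9  ⇒  Σ = 102
Area = |Σ|/2 = 51.

51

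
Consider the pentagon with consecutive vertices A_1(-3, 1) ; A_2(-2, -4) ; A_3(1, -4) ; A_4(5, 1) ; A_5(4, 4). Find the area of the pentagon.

Apply the shoelace (surveyor's) formula: 2A = Σ (x_i·y_{i+1} − x_{i+1}·y_i), indices taken mod 5.
Σ = (14) + (12) + (21) + (16) + (16) = 79
Area = |Σ|/2 = 39.5.

39.5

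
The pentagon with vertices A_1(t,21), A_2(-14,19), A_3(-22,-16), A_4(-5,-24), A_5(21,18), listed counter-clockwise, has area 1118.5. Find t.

-2

The doubled signed area Σ (x_i y_{i+1} − x_{i+1} y_i) is linear in t.
With t=0 it equals 2239; the coefficient of t is 1 (from the two edges through A_1).
So 1·t + 2239 = 2·1118.5 = 2237 ⇒ t = -2.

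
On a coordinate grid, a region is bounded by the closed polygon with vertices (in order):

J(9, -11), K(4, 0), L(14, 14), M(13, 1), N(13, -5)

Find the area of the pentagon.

Apply the shoelace formula: 2A = Σ (x_i·y_{i+1} − x_{i+1}·y_i), indices taken mod 5.
Σ = (44) + (56) + (-168) + (-78) + (-98) = -244
Area = |Σ|/2 = 122.

122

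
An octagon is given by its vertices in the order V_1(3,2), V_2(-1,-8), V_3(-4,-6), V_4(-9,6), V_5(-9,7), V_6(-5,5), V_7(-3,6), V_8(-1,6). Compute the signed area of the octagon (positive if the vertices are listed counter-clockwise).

-96

V_1→V_2: (3)(-8) − (-1)(2) = -22
V_2→V_3: (-1)(-6) − (-4)(-8) = -26
V_3→V_4: (-4)(6) − (-9)(-6) = -78
V_4→V_5: (-9)(7) − (-9)(6) = -9
V_5→V_6: (-9)(5) − (-5)(7) = -10
V_6→V_7: (-5)(6) − (-3)(5) = -15
V_7→V_8: (-3)(6) − (-1)(6) = -12
V_8→V_1: (-1)(2) − (3)(6) = -20
Σ = -192
Signed area = Σ/2 = -96 (negative ⇒ clockwise traversal).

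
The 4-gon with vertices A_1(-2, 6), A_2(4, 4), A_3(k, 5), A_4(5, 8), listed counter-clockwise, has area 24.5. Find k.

10

Write out the shoelace sum; only the two edges meeting at A_3 involve k:
2·Area = [(4·5 − k·4) + (k·8 − 5·5)] + 14
       = 4·k + 9 = 49
⇒ k = 10.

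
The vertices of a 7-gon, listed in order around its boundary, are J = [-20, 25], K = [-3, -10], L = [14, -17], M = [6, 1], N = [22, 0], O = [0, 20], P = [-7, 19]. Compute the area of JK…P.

672.5

Apply the shoelace formula: 2A = Σ (x_i·y_{i+1} − x_{i+1}·y_i), indices taken mod 7.
Σ = (275) + (191) + (116) + (-22) + (440) + (140) + (205) = 1345
Area = |Σ|/2 = 672.5.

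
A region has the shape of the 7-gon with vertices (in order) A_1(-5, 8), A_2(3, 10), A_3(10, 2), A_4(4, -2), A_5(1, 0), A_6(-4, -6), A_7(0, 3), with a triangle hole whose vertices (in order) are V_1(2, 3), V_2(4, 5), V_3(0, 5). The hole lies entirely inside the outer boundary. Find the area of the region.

Outer boundary:
Apply the surveyor's formula: 2A = Σ (x_i·y_{i+1} − x_{i+1}·y_i), indices taken mod 7.
A_1→A_2: (-5)(10) − (3)(8) = -74
A_2→A_3: (3)(2) − (10)(10) = -94
A_3→A_4: (10)(-2) − (4)(2) = -28
A_4→A_5: (4)(0) − (1)(-2) = 2
A_5→A_6: (1)(-6) − (-4)(0) = -6
A_6→A_7: (-4)(3) − (0)(-6) = -12
A_7→A_1: (0)(8) − (-5)(3) = 15
Σ = -197
Area = |Σ|/2 = 98.5.
Hole:
Cross-terms: -2, 20, -10  ⇒  Σ = 8
Area = |Σ|/2 = 4.
Net area = 98.5 − 4 = 94.5.

94.5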